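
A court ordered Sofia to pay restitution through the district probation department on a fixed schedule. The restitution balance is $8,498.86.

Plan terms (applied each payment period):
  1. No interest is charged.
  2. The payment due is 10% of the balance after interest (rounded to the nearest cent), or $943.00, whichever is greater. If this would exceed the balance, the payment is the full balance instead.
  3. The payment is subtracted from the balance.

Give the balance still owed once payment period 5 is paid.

Payment period 1: opening $8,498.86; payment $943.00; balance $7,555.86
Payment period 2: opening $7,555.86; payment $943.00; balance $6,612.86
Payment period 3: opening $6,612.86; payment $943.00; balance $5,669.86
Payment period 4: opening $5,669.86; payment $943.00; balance $4,726.86
Payment period 5: opening $4,726.86; payment $943.00; balance $3,783.86

$3,783.86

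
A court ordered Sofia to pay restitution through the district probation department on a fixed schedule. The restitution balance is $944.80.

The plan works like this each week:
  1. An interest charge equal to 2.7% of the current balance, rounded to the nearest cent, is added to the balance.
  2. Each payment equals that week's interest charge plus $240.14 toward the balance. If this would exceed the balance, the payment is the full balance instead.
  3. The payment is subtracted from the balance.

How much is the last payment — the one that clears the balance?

Week 1: opening $944.80; interest $25.51 → $970.31; payment $265.65; balance $704.66
Week 2: opening $704.66; interest $19.03 → $723.69; payment $259.17; balance $464.52
Week 3: opening $464.52; interest $12.54 → $477.06; payment $252.68; balance $224.38
Week 4: opening $224.38; interest $6.06 → $230.44; payment $230.44; balance $0.00

$230.44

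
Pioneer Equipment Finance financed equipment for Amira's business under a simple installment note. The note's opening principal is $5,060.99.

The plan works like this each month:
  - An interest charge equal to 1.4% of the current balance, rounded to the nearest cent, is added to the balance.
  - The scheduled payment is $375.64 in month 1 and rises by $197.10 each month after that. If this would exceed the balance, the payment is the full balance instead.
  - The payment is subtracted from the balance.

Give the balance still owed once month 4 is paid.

$2,622.33

Month 1: opening $5,060.99; interest $70.85 → $5,131.84; payment $375.64; balance $4,756.20
Month 2: opening $4,756.20; interest $66.59 → $4,822.79; payment $572.74; balance $4,250.05
Month 3: opening $4,250.05; interest $59.50 → $4,309.55; payment $769.84; balance $3,539.71
Month 4: opening $3,539.71; interest $49.56 → $3,589.27; payment $966.94; balance $2,622.33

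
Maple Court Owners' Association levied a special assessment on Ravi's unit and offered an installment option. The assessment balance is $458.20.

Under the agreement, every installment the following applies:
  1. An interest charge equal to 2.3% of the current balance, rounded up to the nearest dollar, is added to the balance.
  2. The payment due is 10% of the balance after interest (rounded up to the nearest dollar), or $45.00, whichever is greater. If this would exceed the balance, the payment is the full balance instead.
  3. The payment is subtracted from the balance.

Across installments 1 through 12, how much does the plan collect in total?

Installment 1: opening $458.20; interest $11.00 → $469.20; payment $47.00; balance $422.20
Installment 2: opening $422.20; interest $10.00 → $432.20; payment $45.00; balance $387.20
Installment 3: opening $387.20; interest $9.00 → $396.20; payment $45.00; balance $351.20
Installment 4: opening $351.20; interest $9.00 → $360.20; payment $45.00; balance $315.20
Installment 5: opening $315.20; interest $8.00 → $323.20; payment $45.00; balance $278.20
Installment 6: opening $278.20; interest $7.00 → $285.20; payment $45.00; balance $240.20
Installment 7: opening $240.20; interest $6.00 → $246.20; payment $45.00; balance $201.20
Installment 8: opening $201.20; interest $5.00 → $206.20; payment $45.00; balance $161.20
Installment 9: opening $161.20; interest $4.00 → $165.20; payment $45.00; balance $120.20
Installment 10: opening $120.20; interest $3.00 → $123.20; payment $45.00; balance $78.20
Installment 11: opening $78.20; interest $2.00 → $80.20; payment $45.00; balance $35.20
Installment 12: opening $35.20; interest $1.00 → $36.20; payment $36.20; balance $0.00
Total paid: $533.20

$533.20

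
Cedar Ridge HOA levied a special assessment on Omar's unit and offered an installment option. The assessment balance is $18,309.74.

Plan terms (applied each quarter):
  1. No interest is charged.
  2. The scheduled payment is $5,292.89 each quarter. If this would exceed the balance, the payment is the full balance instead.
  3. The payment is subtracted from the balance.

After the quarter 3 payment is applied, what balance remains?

$2,431.07

# | Opening | Payment | End bal
1 | $18,309.74 | $5,292.89 | $13,016.85
2 | $13,016.85 | $5,292.89 | $7,723.96
3 | $7,723.96 | $5,292.89 | $2,431.07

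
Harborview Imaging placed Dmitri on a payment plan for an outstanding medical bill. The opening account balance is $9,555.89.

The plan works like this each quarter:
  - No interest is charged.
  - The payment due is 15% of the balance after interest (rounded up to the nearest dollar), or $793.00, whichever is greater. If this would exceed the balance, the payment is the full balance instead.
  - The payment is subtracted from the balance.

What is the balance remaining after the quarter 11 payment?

Quarter 1: opening $9,555.89; payment $1,434.00; balance $8,121.89
Quarter 2: opening $8,121.89; payment $1,219.00; balance $6,902.89
Quarter 3: opening $6,902.89; payment $1,036.00; balance $5,866.89
Quarter 4: opening $5,866.89; payment $881.00; balance $4,985.89
Quarter 5: opening $4,985.89; payment $793.00; balance $4,192.89
Quarter 6: opening $4,192.89; payment $793.00; balance $3,399.89
Quarter 7: opening $3,399.89; payment $793.00; balance $2,606.89
Quarter 8: opening $2,606.89; payment $793.00; balance $1,813.89
Quarter 9: opening $1,813.89; payment $793.00; balance $1,020.89
Quarter 10: opening $1,020.89; payment $793.00; balance $227.89
Quarter 11: opening $227.89; payment $227.89; balance $0.00

$0.00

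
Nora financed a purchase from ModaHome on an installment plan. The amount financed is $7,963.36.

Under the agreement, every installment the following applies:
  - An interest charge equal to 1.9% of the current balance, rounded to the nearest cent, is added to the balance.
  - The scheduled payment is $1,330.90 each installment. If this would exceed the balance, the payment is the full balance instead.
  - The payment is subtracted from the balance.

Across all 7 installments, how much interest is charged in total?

$573.27

Installment 1: opening $7,963.36; interest $151.30 → $8,114.66; payment $1,330.90; balance $6,783.76
Installment 2: opening $6,783.76; interest $128.89 → $6,912.65; payment $1,330.90; balance $5,581.75
Installment 3: opening $5,581.75; interest $106.05 → $5,687.80; payment $1,330.90; balance $4,356.90
Installment 4: opening $4,356.90; interest $82.78 → $4,439.68; payment $1,330.90; balance $3,108.78
Installment 5: opening $3,108.78; interest $59.07 → $3,167.85; payment $1,330.90; balance $1,836.95
Installment 6: opening $1,836.95; interest $34.90 → $1,871.85; payment $1,330.90; balance $540.95
Installment 7: opening $540.95; interest $10.28 → $551.23; payment $551.23; balance $0.00
Total interest: $151.30 + $128.89 + $106.05 + $82.78 + $59.07 + $34.90 + $10.28 = $573.27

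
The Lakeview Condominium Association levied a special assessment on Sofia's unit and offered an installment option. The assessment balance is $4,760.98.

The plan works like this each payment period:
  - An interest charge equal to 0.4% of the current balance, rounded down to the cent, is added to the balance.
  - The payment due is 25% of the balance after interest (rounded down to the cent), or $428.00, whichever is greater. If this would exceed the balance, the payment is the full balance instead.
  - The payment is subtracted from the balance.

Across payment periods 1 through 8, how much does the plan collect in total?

# | Opening | Interest | Payment | End bal
1 | $4,760.98 | $19.04 | $1,195.00 | $3,585.02
2 | $3,585.02 | $14.34 | $899.84 | $2,699.52
3 | $2,699.52 | $10.79 | $677.57 | $2,032.74
4 | $2,032.74 | $8.13 | $510.21 | $1,530.66
5 | $1,530.66 | $6.12 | $428.00 | $1,108.78
6 | $1,108.78 | $4.43 | $428.00 | $685.21
7 | $685.21 | $2.74 | $428.00 | $259.95
8 | $259.95 | $1.03 | $260.98 | $0.00
Total paid: $4,827.60

$4,827.60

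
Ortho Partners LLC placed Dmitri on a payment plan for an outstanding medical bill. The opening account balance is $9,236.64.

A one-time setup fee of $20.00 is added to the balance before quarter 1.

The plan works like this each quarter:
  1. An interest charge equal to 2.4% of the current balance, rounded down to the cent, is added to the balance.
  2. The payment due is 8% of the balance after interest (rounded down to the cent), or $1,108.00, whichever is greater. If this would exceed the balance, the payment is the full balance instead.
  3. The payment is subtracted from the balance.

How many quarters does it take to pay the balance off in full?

Quarter 1: opening $9,256.64; interest $222.15 → $9,478.79; payment $1,108.00; balance $8,370.79
Quarter 2: opening $8,370.79; interest $200.89 → $8,571.68; payment $1,108.00; balance $7,463.68
Quarter 3: opening $7,463.68; interest $179.12 → $7,642.80; payment $1,108.00; balance $6,534.80
Quarter 4: opening $6,534.80; interest $156.83 → $6,691.63; payment $1,108.00; balance $5,583.63
Quarter 5: opening $5,583.63; interest $134.00 → $5,717.63; payment $1,108.00; balance $4,609.63
Quarter 6: opening $4,609.63; interest $110.63 → $4,720.26; payment $1,108.00; balance $3,612.26
Quarter 7: opening $3,612.26; interest $86.69 → $3,698.95; payment $1,108.00; balance $2,590.95
Quarter 8: opening $2,590.95; interest $62.18 → $2,653.13; payment $1,108.00; balance $1,545.13
Quarter 9: opening $1,545.13; interest $37.08 → $1,582.21; payment $1,108.00; balance $474.21
Quarter 10: opening $474.21; interest $11.38 → $485.59; payment $485.59; balance $0.00
Balance reaches $0.00 in quarter 10.

10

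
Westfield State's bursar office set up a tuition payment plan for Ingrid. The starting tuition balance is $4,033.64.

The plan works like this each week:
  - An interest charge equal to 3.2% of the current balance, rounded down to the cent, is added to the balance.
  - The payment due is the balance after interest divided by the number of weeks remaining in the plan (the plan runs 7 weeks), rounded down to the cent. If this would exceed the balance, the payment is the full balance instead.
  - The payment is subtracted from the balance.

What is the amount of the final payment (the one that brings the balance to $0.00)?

$718.37

Week 1: $4,033.64 +$129.07 interest = $4,162.71; pay $594.67 → $3,568.04
Week 2: $3,568.04 +$114.17 interest = $3,682.21; pay $613.70 → $3,068.51
Week 3: $3,068.51 +$98.19 interest = $3,166.70; pay $633.34 → $2,533.36
Week 4: $2,533.36 +$81.06 interest = $2,614.42; pay $653.60 → $1,960.82
Week 5: $1,960.82 +$62.74 interest = $2,023.56; pay $674.52 → $1,349.04
Week 6: $1,349.04 +$43.16 interest = $1,392.20; pay $696.10 → $696.10
Week 7: $696.10 +$22.27 interest = $718.37; pay $718.37 → $0.00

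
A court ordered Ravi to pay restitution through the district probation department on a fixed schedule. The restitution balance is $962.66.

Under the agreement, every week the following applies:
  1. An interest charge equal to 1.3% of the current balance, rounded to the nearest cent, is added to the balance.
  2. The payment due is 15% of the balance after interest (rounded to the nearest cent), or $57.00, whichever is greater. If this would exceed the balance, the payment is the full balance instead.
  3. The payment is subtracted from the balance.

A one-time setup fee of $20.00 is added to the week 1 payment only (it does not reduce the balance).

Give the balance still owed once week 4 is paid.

# | Opening | Interest | Payment | Fee | End bal
1 | $962.66 | $12.51 | $146.28 | $20.00 | $828.89
2 | $828.89 | $10.78 | $125.95 | — | $713.72
3 | $713.72 | $9.28 | $108.45 | — | $614.55
4 | $614.55 | $7.99 | $93.38 | — | $529.16

$529.16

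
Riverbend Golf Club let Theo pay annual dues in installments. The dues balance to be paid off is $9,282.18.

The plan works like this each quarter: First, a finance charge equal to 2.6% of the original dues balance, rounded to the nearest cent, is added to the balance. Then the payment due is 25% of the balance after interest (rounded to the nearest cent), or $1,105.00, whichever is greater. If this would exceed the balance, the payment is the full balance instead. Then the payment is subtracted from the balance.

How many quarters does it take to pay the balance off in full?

Quarter 1: $9,282.18 +$241.34 interest = $9,523.52; pay $2,380.88 → $7,142.64
Quarter 2: $7,142.64 +$241.34 interest = $7,383.98; pay $1,846.00 → $5,537.98
Quarter 3: $5,537.98 +$241.34 interest = $5,779.32; pay $1,444.83 → $4,334.49
Quarter 4: $4,334.49 +$241.34 interest = $4,575.83; pay $1,143.96 → $3,431.87
Quarter 5: $3,431.87 +$241.34 interest = $3,673.21; pay $1,105.00 → $2,568.21
Quarter 6: $2,568.21 +$241.34 interest = $2,809.55; pay $1,105.00 → $1,704.55
Quarter 7: $1,704.55 +$241.34 interest = $1,945.89; pay $1,105.00 → $840.89
Quarter 8: $840.89 +$241.34 interest = $1,082.23; pay $1,082.23 → $0.00
Balance reaches $0.00 in quarter 8.

8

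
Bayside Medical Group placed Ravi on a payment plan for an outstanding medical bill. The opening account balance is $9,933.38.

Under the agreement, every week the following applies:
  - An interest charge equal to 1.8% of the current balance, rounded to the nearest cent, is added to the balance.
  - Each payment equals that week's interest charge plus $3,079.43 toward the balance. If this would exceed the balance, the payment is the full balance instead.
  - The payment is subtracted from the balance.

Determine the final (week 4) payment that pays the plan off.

$707.60

Week 1: opening $9,933.38; interest $178.80 → $10,112.18; payment $3,258.23; balance $6,853.95
Week 2: opening $6,853.95; interest $123.37 → $6,977.32; payment $3,202.80; balance $3,774.52
Week 3: opening $3,774.52; interest $67.94 → $3,842.46; payment $3,147.37; balance $695.09
Week 4: opening $695.09; interest $12.51 → $707.60; payment $707.60; balance $0.00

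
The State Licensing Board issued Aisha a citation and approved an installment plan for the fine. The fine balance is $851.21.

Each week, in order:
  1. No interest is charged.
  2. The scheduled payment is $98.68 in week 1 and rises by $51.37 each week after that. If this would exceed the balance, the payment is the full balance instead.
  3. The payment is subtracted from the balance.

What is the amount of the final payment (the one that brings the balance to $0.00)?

Week 1: $851.21 − $98.68 → $752.53
Week 2: $752.53 − $150.05 → $602.48
Week 3: $602.48 − $201.42 → $401.06
Week 4: $401.06 − $252.79 → $148.27
Week 5: $148.27 − $148.27 → $0.00

$148.27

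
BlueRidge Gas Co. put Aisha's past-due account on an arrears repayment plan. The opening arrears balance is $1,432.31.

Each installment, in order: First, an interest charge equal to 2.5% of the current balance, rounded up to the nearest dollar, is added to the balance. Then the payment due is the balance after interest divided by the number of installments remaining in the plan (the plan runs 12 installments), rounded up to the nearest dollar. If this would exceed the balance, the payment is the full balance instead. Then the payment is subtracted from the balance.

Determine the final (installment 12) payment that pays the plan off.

$160.31

Installment 1: opening $1,432.31; interest $36.00 → $1,468.31; payment $123.00; balance $1,345.31
Installment 2: opening $1,345.31; interest $34.00 → $1,379.31; payment $126.00; balance $1,253.31
Installment 3: opening $1,253.31; interest $32.00 → $1,285.31; payment $129.00; balance $1,156.31
Installment 4: opening $1,156.31; interest $29.00 → $1,185.31; payment $132.00; balance $1,053.31
Installment 5: opening $1,053.31; interest $27.00 → $1,080.31; payment $136.00; balance $944.31
Installment 6: opening $944.31; interest $24.00 → $968.31; payment $139.00; balance $829.31
Installment 7: opening $829.31; interest $21.00 → $850.31; payment $142.00; balance $708.31
Installment 8: opening $708.31; interest $18.00 → $726.31; payment $146.00; balance $580.31
Installment 9: opening $580.31; interest $15.00 → $595.31; payment $149.00; balance $446.31
Installment 10: opening $446.31; interest $12.00 → $458.31; payment $153.00; balance $305.31
Installment 11: opening $305.31; interest $8.00 → $313.31; payment $157.00; balance $156.31
Installment 12: opening $156.31; interest $4.00 → $160.31; payment $160.31; balance $0.00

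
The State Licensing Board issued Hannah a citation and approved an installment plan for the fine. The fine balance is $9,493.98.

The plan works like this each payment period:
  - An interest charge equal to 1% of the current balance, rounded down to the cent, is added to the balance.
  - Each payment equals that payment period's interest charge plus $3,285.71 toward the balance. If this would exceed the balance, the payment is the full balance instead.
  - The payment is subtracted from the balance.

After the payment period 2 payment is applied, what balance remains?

Payment period 1: opening $9,493.98; interest $94.93 → $9,588.91; payment $3,380.64; balance $6,208.27
Payment period 2: opening $6,208.27; interest $62.08 → $6,270.35; payment $3,347.79; balance $2,922.56

$2,922.56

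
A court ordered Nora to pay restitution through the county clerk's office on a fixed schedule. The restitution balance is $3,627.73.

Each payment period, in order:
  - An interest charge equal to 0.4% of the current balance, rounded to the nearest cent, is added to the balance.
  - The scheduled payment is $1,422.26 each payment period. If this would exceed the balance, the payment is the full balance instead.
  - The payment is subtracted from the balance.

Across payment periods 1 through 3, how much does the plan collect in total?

Payment period 1: $3,627.73 +$14.51 interest = $3,642.24; pay $1,422.26 → $2,219.98
Payment period 2: $2,219.98 +$8.88 interest = $2,228.86; pay $1,422.26 → $806.60
Payment period 3: $806.60 +$3.23 interest = $809.83; pay $809.83 → $0.00
Total paid: $3,654.35

$3,654.35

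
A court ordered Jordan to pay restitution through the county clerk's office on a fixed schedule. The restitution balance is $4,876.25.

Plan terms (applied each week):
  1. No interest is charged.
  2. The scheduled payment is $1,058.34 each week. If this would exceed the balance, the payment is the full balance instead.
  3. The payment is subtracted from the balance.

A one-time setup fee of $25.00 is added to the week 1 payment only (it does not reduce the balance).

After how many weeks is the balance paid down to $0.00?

5

Week 1: $4,876.25 − $1,058.34 (+ $25.00 fee) → $3,817.91
Week 2: $3,817.91 − $1,058.34 → $2,759.57
Week 3: $2,759.57 − $1,058.34 → $1,701.23
Week 4: $1,701.23 − $1,058.34 → $642.89
Week 5: $642.89 − $642.89 → $0.00
Balance reaches $0.00 in week 5.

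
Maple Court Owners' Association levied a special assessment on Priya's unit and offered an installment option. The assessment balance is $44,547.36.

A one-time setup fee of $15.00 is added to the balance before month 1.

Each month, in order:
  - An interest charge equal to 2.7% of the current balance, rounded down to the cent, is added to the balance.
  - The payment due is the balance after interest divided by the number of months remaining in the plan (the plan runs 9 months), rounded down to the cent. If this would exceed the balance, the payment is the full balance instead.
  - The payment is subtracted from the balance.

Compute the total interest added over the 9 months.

$6,470.17

# | Opening | Interest | Payment | End bal
1 | $44,562.36 | $1,203.18 | $5,085.06 | $40,680.48
2 | $40,680.48 | $1,098.37 | $5,222.35 | $36,556.50
3 | $36,556.50 | $987.02 | $5,363.36 | $32,180.16
4 | $32,180.16 | $868.86 | $5,508.17 | $27,540.85
5 | $27,540.85 | $743.60 | $5,656.89 | $22,627.56
6 | $22,627.56 | $610.94 | $5,809.62 | $17,428.88
7 | $17,428.88 | $470.57 | $5,966.48 | $11,932.97
8 | $11,932.97 | $322.19 | $6,127.58 | $6,127.58
9 | $6,127.58 | $165.44 | $6,293.02 | $0.00
Total interest: $1,203.18 + $1,098.37 + $987.02 + $868.86 + $743.60 + $610.94 + $470.57 + $322.19 + $165.44 = $6,470.17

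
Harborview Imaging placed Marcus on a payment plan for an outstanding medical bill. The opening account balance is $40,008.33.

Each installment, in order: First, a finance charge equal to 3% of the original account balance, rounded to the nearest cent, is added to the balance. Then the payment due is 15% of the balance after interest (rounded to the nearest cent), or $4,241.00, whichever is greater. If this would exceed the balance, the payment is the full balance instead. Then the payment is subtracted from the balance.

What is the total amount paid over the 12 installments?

$54,411.33

Installment 1: $40,008.33 +$1,200.25 interest = $41,208.58; pay $6,181.29 → $35,027.29
Installment 2: $35,027.29 +$1,200.25 interest = $36,227.54; pay $5,434.13 → $30,793.41
Installment 3: $30,793.41 +$1,200.25 interest = $31,993.66; pay $4,799.05 → $27,194.61
Installment 4: $27,194.61 +$1,200.25 interest = $28,394.86; pay $4,259.23 → $24,135.63
Installment 5: $24,135.63 +$1,200.25 interest = $25,335.88; pay $4,241.00 → $21,094.88
Installment 6: $21,094.88 +$1,200.25 interest = $22,295.13; pay $4,241.00 → $18,054.13
Installment 7: $18,054.13 +$1,200.25 interest = $19,254.38; pay $4,241.00 → $15,013.38
Installment 8: $15,013.38 +$1,200.25 interest = $16,213.63; pay $4,241.00 → $11,972.63
Installment 9: $11,972.63 +$1,200.25 interest = $13,172.88; pay $4,241.00 → $8,931.88
Installment 10: $8,931.88 +$1,200.25 interest = $10,132.13; pay $4,241.00 → $5,891.13
Installment 11: $5,891.13 +$1,200.25 interest = $7,091.38; pay $4,241.00 → $2,850.38
Installment 12: $2,850.38 +$1,200.25 interest = $4,050.63; pay $4,050.63 → $0.00
Total paid: $54,411.33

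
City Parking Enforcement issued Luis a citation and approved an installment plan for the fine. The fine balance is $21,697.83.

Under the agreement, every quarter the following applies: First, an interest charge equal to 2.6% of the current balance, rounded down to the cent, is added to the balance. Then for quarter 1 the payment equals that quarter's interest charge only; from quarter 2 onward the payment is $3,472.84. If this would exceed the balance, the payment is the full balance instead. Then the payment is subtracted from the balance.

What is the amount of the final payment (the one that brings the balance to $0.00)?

Quarter 1: $21,697.83 +$564.14 interest = $22,261.97; pay $564.14 → $21,697.83
Quarter 2: $21,697.83 +$564.14 interest = $22,261.97; pay $3,472.84 → $18,789.13
Quarter 3: $18,789.13 +$488.51 interest = $19,277.64; pay $3,472.84 → $15,804.80
Quarter 4: $15,804.80 +$410.92 interest = $16,215.72; pay $3,472.84 → $12,742.88
Quarter 5: $12,742.88 +$331.31 interest = $13,074.19; pay $3,472.84 → $9,601.35
Quarter 6: $9,601.35 +$249.63 interest = $9,850.98; pay $3,472.84 → $6,378.14
Quarter 7: $6,378.14 +$165.83 interest = $6,543.97; pay $3,472.84 → $3,071.13
Quarter 8: $3,071.13 +$79.84 interest = $3,150.97; pay $3,150.97 → $0.00

$3,150.97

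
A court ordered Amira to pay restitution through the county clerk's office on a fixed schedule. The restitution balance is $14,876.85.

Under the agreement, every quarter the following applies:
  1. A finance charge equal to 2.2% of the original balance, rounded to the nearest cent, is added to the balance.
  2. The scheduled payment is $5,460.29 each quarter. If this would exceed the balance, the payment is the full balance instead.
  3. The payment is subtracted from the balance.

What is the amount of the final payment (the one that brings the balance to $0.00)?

Quarter 1: opening $14,876.85; interest $327.29 → $15,204.14; payment $5,460.29; balance $9,743.85
Quarter 2: opening $9,743.85; interest $327.29 → $10,071.14; payment $5,460.29; balance $4,610.85
Quarter 3: opening $4,610.85; interest $327.29 → $4,938.14; payment $4,938.14; balance $0.00

$4,938.14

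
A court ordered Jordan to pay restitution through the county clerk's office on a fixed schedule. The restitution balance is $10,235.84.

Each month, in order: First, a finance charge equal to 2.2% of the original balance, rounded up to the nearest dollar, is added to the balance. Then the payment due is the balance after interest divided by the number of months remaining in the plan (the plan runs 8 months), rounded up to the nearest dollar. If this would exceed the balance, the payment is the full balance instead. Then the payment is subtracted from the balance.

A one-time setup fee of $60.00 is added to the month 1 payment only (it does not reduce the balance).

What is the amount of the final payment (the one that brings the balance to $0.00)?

Month 1: $10,235.84 +$226.00 interest = $10,461.84; pay $1,308.00 (+ $60.00 fee) → $9,153.84
Month 2: $9,153.84 +$226.00 interest = $9,379.84; pay $1,340.00 → $8,039.84
Month 3: $8,039.84 +$226.00 interest = $8,265.84; pay $1,378.00 → $6,887.84
Month 4: $6,887.84 +$226.00 interest = $7,113.84; pay $1,423.00 → $5,690.84
Month 5: $5,690.84 +$226.00 interest = $5,916.84; pay $1,480.00 → $4,436.84
Month 6: $4,436.84 +$226.00 interest = $4,662.84; pay $1,555.00 → $3,107.84
Month 7: $3,107.84 +$226.00 interest = $3,333.84; pay $1,667.00 → $1,666.84
Month 8: $1,666.84 +$226.00 interest = $1,892.84; pay $1,892.84 → $0.00

$1,892.84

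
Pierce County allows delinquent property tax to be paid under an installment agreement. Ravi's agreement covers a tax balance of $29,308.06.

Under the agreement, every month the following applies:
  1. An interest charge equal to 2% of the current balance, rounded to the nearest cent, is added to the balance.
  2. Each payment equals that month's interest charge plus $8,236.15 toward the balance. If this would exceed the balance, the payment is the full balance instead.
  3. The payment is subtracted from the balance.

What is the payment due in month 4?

# | Opening | Interest | Payment | End bal
1 | $29,308.06 | $586.16 | $8,822.31 | $21,071.91
2 | $21,071.91 | $421.44 | $8,657.59 | $12,835.76
3 | $12,835.76 | $256.72 | $8,492.87 | $4,599.61
4 | $4,599.61 | $91.99 | $4,691.60 | $0.00

$4,691.60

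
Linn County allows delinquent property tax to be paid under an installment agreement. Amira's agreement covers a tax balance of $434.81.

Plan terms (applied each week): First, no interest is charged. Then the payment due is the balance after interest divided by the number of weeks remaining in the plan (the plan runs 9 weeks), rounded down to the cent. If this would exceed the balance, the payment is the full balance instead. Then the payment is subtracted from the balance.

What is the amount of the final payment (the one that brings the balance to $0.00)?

$48.32

Week 1: $434.81 − $48.31 → $386.50
Week 2: $386.50 − $48.31 → $338.19
Week 3: $338.19 − $48.31 → $289.88
Week 4: $289.88 − $48.31 → $241.57
Week 5: $241.57 − $48.31 → $193.26
Week 6: $193.26 − $48.31 → $144.95
Week 7: $144.95 − $48.31 → $96.64
Week 8: $96.64 − $48.32 → $48.32
Week 9: $48.32 − $48.32 → $0.00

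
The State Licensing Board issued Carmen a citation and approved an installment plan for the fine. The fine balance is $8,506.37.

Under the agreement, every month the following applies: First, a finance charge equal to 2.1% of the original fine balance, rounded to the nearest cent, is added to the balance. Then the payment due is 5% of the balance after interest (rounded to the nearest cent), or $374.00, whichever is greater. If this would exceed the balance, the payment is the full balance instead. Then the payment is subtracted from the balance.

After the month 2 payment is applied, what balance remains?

$8,007.91

# | Opening | Interest | Payment | End bal
1 | $8,506.37 | $178.63 | $434.25 | $8,250.75
2 | $8,250.75 | $178.63 | $421.47 | $8,007.91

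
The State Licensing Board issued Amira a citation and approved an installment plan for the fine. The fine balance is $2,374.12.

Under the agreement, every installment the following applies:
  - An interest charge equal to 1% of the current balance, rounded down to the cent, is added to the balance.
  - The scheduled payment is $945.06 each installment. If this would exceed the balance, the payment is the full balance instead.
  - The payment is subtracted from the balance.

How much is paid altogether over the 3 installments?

# | Opening | Interest | Payment | End bal
1 | $2,374.12 | $23.74 | $945.06 | $1,452.80
2 | $1,452.80 | $14.52 | $945.06 | $522.26
3 | $522.26 | $5.22 | $527.48 | $0.00
Total paid: $2,417.60

$2,417.60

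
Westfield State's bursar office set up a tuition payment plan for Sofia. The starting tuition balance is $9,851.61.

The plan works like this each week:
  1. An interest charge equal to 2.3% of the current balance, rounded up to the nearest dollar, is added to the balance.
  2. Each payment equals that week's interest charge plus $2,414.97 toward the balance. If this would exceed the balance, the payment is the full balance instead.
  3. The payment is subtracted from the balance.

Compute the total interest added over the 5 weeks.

Week 1: $9,851.61 +$227.00 interest = $10,078.61; pay $2,641.97 → $7,436.64
Week 2: $7,436.64 +$172.00 interest = $7,608.64; pay $2,586.97 → $5,021.67
Week 3: $5,021.67 +$116.00 interest = $5,137.67; pay $2,530.97 → $2,606.70
Week 4: $2,606.70 +$60.00 interest = $2,666.70; pay $2,474.97 → $191.73
Week 5: $191.73 +$5.00 interest = $196.73; pay $196.73 → $0.00
Total interest: $227.00 + $172.00 + $116.00 + $60.00 + $5.00 = $580.00

$580.00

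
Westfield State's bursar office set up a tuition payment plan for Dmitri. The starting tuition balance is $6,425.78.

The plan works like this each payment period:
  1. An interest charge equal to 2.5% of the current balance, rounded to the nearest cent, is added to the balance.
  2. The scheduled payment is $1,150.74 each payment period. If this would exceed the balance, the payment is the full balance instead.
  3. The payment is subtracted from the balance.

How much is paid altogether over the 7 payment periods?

# | Opening | Interest | Payment | End bal
1 | $6,425.78 | $160.64 | $1,150.74 | $5,435.68
2 | $5,435.68 | $135.89 | $1,150.74 | $4,420.83
3 | $4,420.83 | $110.52 | $1,150.74 | $3,380.61
4 | $3,380.61 | $84.52 | $1,150.74 | $2,314.39
5 | $2,314.39 | $57.86 | $1,150.74 | $1,221.51
6 | $1,221.51 | $30.54 | $1,150.74 | $101.31
7 | $101.31 | $2.53 | $103.84 | $0.00
Total paid: $7,008.28

$7,008.28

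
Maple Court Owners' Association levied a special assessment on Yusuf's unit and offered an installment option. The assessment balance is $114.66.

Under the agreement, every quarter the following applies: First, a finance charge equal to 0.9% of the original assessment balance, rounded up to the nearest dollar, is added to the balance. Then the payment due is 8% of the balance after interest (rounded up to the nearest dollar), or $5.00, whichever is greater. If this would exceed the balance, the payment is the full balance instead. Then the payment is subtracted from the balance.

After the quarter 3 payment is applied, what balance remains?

$92.66

# | Opening | Interest | Payment | End bal
1 | $114.66 | $2.00 | $10.00 | $106.66
2 | $106.66 | $2.00 | $9.00 | $99.66
3 | $99.66 | $2.00 | $9.00 | $92.66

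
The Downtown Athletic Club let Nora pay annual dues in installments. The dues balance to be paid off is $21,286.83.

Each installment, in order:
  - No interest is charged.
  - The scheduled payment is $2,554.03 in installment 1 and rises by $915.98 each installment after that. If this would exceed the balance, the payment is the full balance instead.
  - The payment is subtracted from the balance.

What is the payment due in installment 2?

Installment 1: opening $21,286.83; payment $2,554.03; balance $18,732.80
Installment 2: opening $18,732.80; payment $3,470.01; balance $15,262.79

$3,470.01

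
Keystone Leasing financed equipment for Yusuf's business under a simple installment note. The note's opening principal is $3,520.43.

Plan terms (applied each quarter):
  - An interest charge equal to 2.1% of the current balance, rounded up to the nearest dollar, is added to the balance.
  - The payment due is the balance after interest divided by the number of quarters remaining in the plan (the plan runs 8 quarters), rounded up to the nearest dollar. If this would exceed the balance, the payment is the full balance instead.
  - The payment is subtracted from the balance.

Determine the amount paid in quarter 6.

$499.00

Quarter 1: $3,520.43 +$74.00 interest = $3,594.43; pay $450.00 → $3,144.43
Quarter 2: $3,144.43 +$67.00 interest = $3,211.43; pay $459.00 → $2,752.43
Quarter 3: $2,752.43 +$58.00 interest = $2,810.43; pay $469.00 → $2,341.43
Quarter 4: $2,341.43 +$50.00 interest = $2,391.43; pay $479.00 → $1,912.43
Quarter 5: $1,912.43 +$41.00 interest = $1,953.43; pay $489.00 → $1,464.43
Quarter 6: $1,464.43 +$31.00 interest = $1,495.43; pay $499.00 → $996.43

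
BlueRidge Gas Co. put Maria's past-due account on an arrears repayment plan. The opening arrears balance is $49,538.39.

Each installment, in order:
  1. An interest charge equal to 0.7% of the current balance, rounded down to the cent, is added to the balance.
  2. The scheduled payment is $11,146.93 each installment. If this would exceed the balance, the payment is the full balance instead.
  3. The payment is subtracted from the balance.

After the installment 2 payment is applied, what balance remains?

$27,862.45

# | Opening | Interest | Payment | End bal
1 | $49,538.39 | $346.76 | $11,146.93 | $38,738.22
2 | $38,738.22 | $271.16 | $11,146.93 | $27,862.45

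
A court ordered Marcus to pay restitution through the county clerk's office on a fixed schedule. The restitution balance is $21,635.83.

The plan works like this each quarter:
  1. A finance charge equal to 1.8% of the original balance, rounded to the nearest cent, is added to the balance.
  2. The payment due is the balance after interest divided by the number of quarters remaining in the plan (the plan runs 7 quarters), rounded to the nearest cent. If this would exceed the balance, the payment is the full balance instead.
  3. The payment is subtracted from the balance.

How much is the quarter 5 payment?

Quarter 1: $21,635.83 +$389.44 interest = $22,025.27; pay $3,146.47 → $18,878.80
Quarter 2: $18,878.80 +$389.44 interest = $19,268.24; pay $3,211.37 → $16,056.87
Quarter 3: $16,056.87 +$389.44 interest = $16,446.31; pay $3,289.26 → $13,157.05
Quarter 4: $13,157.05 +$389.44 interest = $13,546.49; pay $3,386.62 → $10,159.87
Quarter 5: $10,159.87 +$389.44 interest = $10,549.31; pay $3,516.44 → $7,032.87

$3,516.44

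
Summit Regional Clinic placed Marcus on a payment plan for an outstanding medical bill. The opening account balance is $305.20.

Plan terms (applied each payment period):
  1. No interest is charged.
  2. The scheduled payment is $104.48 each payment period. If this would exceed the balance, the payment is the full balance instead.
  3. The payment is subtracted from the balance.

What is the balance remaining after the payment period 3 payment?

$0.00

Payment period 1: $305.20 − $104.48 → $200.72
Payment period 2: $200.72 − $104.48 → $96.24
Payment period 3: $96.24 − $96.24 → $0.00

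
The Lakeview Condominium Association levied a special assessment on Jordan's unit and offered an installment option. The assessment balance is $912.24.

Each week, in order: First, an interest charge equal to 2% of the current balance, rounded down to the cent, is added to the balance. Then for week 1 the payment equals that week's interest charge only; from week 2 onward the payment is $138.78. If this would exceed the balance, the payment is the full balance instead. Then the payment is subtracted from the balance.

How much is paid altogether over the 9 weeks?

$1,006.12

Week 1: opening $912.24; interest $18.24 → $930.48; payment $18.24; balance $912.24
Week 2: opening $912.24; interest $18.24 → $930.48; payment $138.78; balance $791.70
Week 3: opening $791.70; interest $15.83 → $807.53; payment $138.78; balance $668.75
Week 4: opening $668.75; interest $13.37 → $682.12; payment $138.78; balance $543.34
Week 5: opening $543.34; interest $10.86 → $554.20; payment $138.78; balance $415.42
Week 6: opening $415.42; interest $8.30 → $423.72; payment $138.78; balance $284.94
Week 7: opening $284.94; interest $5.69 → $290.63; payment $138.78; balance $151.85
Week 8: opening $151.85; interest $3.03 → $154.88; payment $138.78; balance $16.10
Week 9: opening $16.10; interest $0.32 → $16.42; payment $16.42; balance $0.00
Total paid: $1,006.12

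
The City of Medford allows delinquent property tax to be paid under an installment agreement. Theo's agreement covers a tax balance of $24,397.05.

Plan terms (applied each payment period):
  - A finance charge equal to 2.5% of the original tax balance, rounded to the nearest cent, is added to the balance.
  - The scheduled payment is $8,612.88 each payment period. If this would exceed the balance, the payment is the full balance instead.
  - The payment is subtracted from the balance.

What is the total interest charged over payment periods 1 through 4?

$2,439.72

Payment period 1: $24,397.05 +$609.93 interest = $25,006.98; pay $8,612.88 → $16,394.10
Payment period 2: $16,394.10 +$609.93 interest = $17,004.03; pay $8,612.88 → $8,391.15
Payment period 3: $8,391.15 +$609.93 interest = $9,001.08; pay $8,612.88 → $388.20
Payment period 4: $388.20 +$609.93 interest = $998.13; pay $998.13 → $0.00
Total interest: $609.93 + $609.93 + $609.93 + $609.93 = $2,439.72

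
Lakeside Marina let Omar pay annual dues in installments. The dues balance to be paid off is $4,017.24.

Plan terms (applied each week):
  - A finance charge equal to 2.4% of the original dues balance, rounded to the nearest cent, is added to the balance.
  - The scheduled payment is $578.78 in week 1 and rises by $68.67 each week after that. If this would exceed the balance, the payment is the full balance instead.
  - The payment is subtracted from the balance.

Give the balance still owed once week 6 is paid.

$92.97

Week 1: $4,017.24 +$96.41 interest = $4,113.65; pay $578.78 → $3,534.87
Week 2: $3,534.87 +$96.41 interest = $3,631.28; pay $647.45 → $2,983.83
Week 3: $2,983.83 +$96.41 interest = $3,080.24; pay $716.12 → $2,364.12
Week 4: $2,364.12 +$96.41 interest = $2,460.53; pay $784.79 → $1,675.74
Week 5: $1,675.74 +$96.41 interest = $1,772.15; pay $853.46 → $918.69
Week 6: $918.69 +$96.41 interest = $1,015.10; pay $922.13 → $92.97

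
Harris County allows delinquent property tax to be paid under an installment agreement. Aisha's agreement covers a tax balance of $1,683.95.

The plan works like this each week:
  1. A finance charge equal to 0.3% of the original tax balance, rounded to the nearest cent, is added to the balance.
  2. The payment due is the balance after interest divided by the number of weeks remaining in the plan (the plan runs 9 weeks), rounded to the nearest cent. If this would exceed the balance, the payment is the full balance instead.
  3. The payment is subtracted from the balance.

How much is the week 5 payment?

$190.87

Week 1: $1,683.95 +$5.05 interest = $1,689.00; pay $187.67 → $1,501.33
Week 2: $1,501.33 +$5.05 interest = $1,506.38; pay $188.30 → $1,318.08
Week 3: $1,318.08 +$5.05 interest = $1,323.13; pay $189.02 → $1,134.11
Week 4: $1,134.11 +$5.05 interest = $1,139.16; pay $189.86 → $949.30
Week 5: $949.30 +$5.05 interest = $954.35; pay $190.87 → $763.48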